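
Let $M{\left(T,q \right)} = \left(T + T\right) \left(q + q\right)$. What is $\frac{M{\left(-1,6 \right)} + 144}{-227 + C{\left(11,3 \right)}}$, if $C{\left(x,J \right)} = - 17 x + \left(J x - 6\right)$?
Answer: $- \frac{40}{129} \approx -0.31008$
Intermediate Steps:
$M{\left(T,q \right)} = 4 T q$ ($M{\left(T,q \right)} = 2 T 2 q = 4 T q$)
$C{\left(x,J \right)} = -6 - 17 x + J x$ ($C{\left(x,J \right)} = - 17 x + \left(-6 + J x\right) = -6 - 17 x + J x$)
$\frac{M{\left(-1,6 \right)} + 144}{-227 + C{\left(11,3 \right)}} = \frac{4 \left(-1\right) 6 + 144}{-227 - 160} = \frac{-24 + 144}{-227 - 160} = \frac{120}{-227 - 160} = \frac{120}{-387} = 120 \left(- \frac{1}{387}\right) = - \frac{40}{129}$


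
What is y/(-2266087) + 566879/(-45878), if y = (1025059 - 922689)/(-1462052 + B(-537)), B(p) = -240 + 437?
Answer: -375578947278957311/30395923973824206 ≈ -12.356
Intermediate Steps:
B(p) = 197
y = -20474/292371 (y = (1025059 - 922689)/(-1462052 + 197) = 102370/(-1461855) = 102370*(-1/1461855) = -20474/292371 ≈ -0.070027)
y/(-2266087) + 566879/(-45878) = -20474/292371/(-2266087) + 566879/(-45878) = -20474/292371*(-1/2266087) + 566879*(-1/45878) = 20474/662538122277 - 566879/45878 = -375578947278957311/30395923973824206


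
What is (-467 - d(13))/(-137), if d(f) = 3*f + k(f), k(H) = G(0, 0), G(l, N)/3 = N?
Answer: 506/137 ≈ 3.6934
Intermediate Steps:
G(l, N) = 3*N
k(H) = 0 (k(H) = 3*0 = 0)
d(f) = 3*f (d(f) = 3*f + 0 = 3*f)
(-467 - d(13))/(-137) = (-467 - 3*13)/(-137) = (-467 - 1*39)*(-1/137) = (-467 - 39)*(-1/137) = -506*(-1/137) = 506/137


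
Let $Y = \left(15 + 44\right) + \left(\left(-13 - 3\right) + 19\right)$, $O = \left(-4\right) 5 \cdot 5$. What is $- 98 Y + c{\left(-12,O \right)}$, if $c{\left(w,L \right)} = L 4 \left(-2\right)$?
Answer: $-5276$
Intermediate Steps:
$O = -100$ ($O = \left(-20\right) 5 = -100$)
$c{\left(w,L \right)} = - 8 L$ ($c{\left(w,L \right)} = 4 L \left(-2\right) = - 8 L$)
$Y = 62$ ($Y = 59 + \left(-16 + 19\right) = 59 + 3 = 62$)
$- 98 Y + c{\left(-12,O \right)} = \left(-98\right) 62 - -800 = -6076 + 800 = -5276$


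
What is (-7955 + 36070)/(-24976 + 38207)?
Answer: 28115/13231 ≈ 2.1249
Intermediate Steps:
(-7955 + 36070)/(-24976 + 38207) = 28115/13231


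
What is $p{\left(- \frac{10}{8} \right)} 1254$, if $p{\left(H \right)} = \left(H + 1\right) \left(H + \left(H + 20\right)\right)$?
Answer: $- \frac{21945}{4} \approx -5486.3$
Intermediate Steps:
$p{\left(H \right)} = \left(1 + H\right) \left(20 + 2 H\right)$ ($p{\left(H \right)} = \left(1 + H\right) \left(H + \left(20 + H\right)\right) = \left(1 + H\right) \left(20 + 2 H\right)$)
$p{\left(- \frac{10}{8} \right)} 1254 = \left(20 + 2 \left(- \frac{10}{8}\right)^{2} + 22 \left(- \frac{10}{8}\right)\right) 1254 = \left(20 + 2 \left(\left(-10\right) \frac{1}{8}\right)^{2} + 22 \left(\left(-10\right) \frac{1}{8}\right)\right) 1254 = \left(20 + 2 \left(- \frac{5}{4}\right)^{2} + 22 \left(- \frac{5}{4}\right)\right) 1254 = \left(20 + 2 \cdot \frac{25}{16} - \frac{55}{2}\right) 1254 = \left(20 + \frac{25}{8} - \frac{55}{2}\right) 1254 = \left(- \frac{35}{8}\right) 1254 = - \frac{21945}{4}$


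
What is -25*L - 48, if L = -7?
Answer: 127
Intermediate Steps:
-25*L - 48 = -25*(-7) - 48 = 175 - 48 = 127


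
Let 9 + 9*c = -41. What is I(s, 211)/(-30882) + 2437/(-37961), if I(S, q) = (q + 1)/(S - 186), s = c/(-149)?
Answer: -1563092050381/24362198171696 ≈ -0.064161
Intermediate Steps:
c = -50/9 (c = -1 + (⅑)*(-41) = -1 - 41/9 = -50/9 ≈ -5.5556)
s = 50/1341 (s = -50/9/(-149) = -50/9*(-1/149) = 50/1341 ≈ 0.037286)
I(S, q) = (1 + q)/(-186 + S)
I(s, 211)/(-30882) + 2437/(-37961) = ((1 + 211)/(-186 + 50/1341))/(-30882) + 2437/(-37961) = (212/(-249376/1341))*(-1/30882) + 2437*(-1/37961) = -1341/249376*212*(-1/30882) - 2437/37961 = -71073/62344*(-1/30882) - 2437/37961 = 23691/641769136 - 2437/37961 = -1563092050381/24362198171696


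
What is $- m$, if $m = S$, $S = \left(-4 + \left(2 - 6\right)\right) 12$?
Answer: $96$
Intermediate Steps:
$S = -96$ ($S = \left(-4 - 4\right) 12 = \left(-8\right) 12 = -96$)
$m = -96$
$- m = \left(-1\right) \left(-96\right) = 96$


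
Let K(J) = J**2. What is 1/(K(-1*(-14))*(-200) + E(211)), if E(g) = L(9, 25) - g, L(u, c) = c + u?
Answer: -1/39377 ≈ -2.5396e-5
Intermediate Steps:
E(g) = 34 - g (E(g) = (25 + 9) - g = 34 - g)
1/(K(-1*(-14))*(-200) + E(211)) = 1/((-1*(-14))**2*(-200) + (34 - 1*211)) = 1/(14**2*(-200) + (34 - 211)) = 1/(196*(-200) - 177) = 1/(-39200 - 177) = 1/(-39377) = -1/39377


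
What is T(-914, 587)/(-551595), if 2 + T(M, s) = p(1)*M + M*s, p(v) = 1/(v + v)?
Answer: 536977/551595 ≈ 0.97350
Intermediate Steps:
p(v) = 1/(2*v)
T(M, s) = -2 + M/2 + M*s (T(M, s) = -2 + (((1/2)/1)*M + M*s) = -2 + (((1/2)*1)*M + M*s) = -2 + (M/2 + M*s) = -2 + M/2 + M*s)
T(-914, 587)/(-551595) = (-2 + (1/2)*(-914) - 914*587)/(-551595) = (-2 - 457 - 536518)*(-1/551595) = -536977*(-1/551595) = 536977/551595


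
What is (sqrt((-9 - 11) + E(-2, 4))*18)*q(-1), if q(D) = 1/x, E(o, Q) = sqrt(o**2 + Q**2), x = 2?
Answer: 9*sqrt(-20 + 2*sqrt(5)) ≈ 35.465*I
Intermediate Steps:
E(o, Q) = sqrt(Q**2 + o**2)
q(D) = 1/2
(sqrt((-9 - 11) + E(-2, 4))*18)*q(-1) = (sqrt((-9 - 11) + sqrt(4**2 + (-2)**2))*18)*(1/2) = (sqrt(-20 + sqrt(16 + 4))*18)*(1/2) = (sqrt(-20 + sqrt(20))*18)*(1/2) = (sqrt(-20 + 2*sqrt(5))*18)*(1/2) = (18*sqrt(-20 + 2*sqrt(5)))*(1/2) = 9*sqrt(-20 + 2*sqrt(5))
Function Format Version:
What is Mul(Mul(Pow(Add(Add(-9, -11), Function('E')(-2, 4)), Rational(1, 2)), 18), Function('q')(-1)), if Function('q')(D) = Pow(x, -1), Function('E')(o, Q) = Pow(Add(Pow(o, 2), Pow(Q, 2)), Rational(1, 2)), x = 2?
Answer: Mul(9, Pow(Add(-20, Mul(2, Pow(5, Rational(1, 2)))), Rational(1, 2))) ≈ Mul(35.465, I)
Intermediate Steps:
Function('E')(o, Q) = Pow(Add(Pow(Q, 2), Pow(o, 2)), Rational(1, 2))
Function('q')(D) = Rational(1, 2) (Function('q')(D) = Pow(2, -1) = Rational(1, 2))
Mul(Mul(Pow(Add(Add(-9, -11), Function('E')(-2, 4)), Rational(1, 2)), 18), Function('q')(-1)) = Mul(Mul(Pow(Add(Add(-9, -11), Pow(Add(Pow(4, 2), Pow(-2, 2)), Rational(1, 2))), Rational(1, 2)), 18), Rational(1, 2)) = Mul(Mul(Pow(Add(-20, Pow(Add(16, 4), Rational(1, 2))), Rational(1, 2)), 18), Rational(1, 2)) = Mul(Mul(Pow(Add(-20, Pow(20, Rational(1, 2))), Rational(1, 2)), 18), Rational(1, 2)) = Mul(Mul(Pow(Add(-20, Mul(2, Pow(5, Rational(1, 2)))), Rational(1, 2)), 18), Rational(1, 2)) = Mul(Mul(18, Pow(Add(-20, Mul(2, Pow(5, Rational(1, 2)))), Rational(1, 2))), Rational(1, 2)) = Mul(9, Pow(Add(-20, Mul(2, Pow(5, Rational(1, 2)))), Rational(1, 2)))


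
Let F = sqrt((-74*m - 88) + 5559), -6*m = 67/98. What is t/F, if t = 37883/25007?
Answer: 265181*sqrt(9665718)/40285101671 ≈ 0.020465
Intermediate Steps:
t = 37883/25007 (t = 37883*(1/25007) = 37883/25007 ≈ 1.5149)
m = -67/588 (m = -67/(6*98) = -1/6*67/98 = -67/588 ≈ -0.11395)
F = sqrt(9665718)/42 (F = sqrt((-74*(-67/588) - 88) + 5559) = sqrt((2479/294 - 88) + 5559) = sqrt(-23393/294 + 5559) = sqrt(1610953/294) = sqrt(9665718)/42 ≈ 74.023)
t/F = 37883/(25007*((sqrt(9665718)/42))) = 37883*(7*sqrt(9665718)/1610953)/25007 = 265181*sqrt(9665718)/40285101671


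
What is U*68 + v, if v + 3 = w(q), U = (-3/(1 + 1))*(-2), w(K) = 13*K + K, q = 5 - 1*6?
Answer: 187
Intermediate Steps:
q = -1 (q = 5 - 6 = -1)
w(K) = 14*K
U = 3 (U = (-3/2)*(-2) = ((1/2)*(-3))*(-2) = -3/2*(-2) = 3)
v = -17 (v = -3 + 14*(-1) = -3 - 14 = -17)
U*68 + v = 3*68 - 17 = 204 - 17 = 187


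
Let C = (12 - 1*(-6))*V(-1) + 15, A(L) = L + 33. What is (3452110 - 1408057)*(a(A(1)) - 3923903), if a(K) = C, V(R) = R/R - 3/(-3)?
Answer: -8020561452156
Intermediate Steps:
V(R) = 2 (V(R) = 1 - 3*(-⅓) = 1 + 1 = 2)
A(L) = 33 + L
C = 51 (C = (12 - 1*(-6))*2 + 15 = (12 + 6)*2 + 15 = 18*2 + 15 = 36 + 15 = 51)
a(K) = 51
(3452110 - 1408057)*(a(A(1)) - 3923903) = (3452110 - 1408057)*(51 - 3923903) = 2044053*(-3923852) = -8020561452156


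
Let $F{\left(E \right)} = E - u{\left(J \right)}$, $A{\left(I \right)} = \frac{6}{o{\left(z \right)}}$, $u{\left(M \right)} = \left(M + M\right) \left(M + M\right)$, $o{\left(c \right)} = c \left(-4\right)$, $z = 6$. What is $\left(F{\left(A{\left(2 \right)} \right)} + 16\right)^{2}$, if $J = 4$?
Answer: $\frac{37249}{16} \approx 2328.1$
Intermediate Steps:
$o{\left(c \right)} = - 4 c$
$u{\left(M \right)} = 4 M^{2}$ ($u{\left(M \right)} = 2 M 2 M = 4 M^{2}$)
$A{\left(I \right)} = - \frac{1}{4}$ ($A{\left(I \right)} = \frac{6}{\left(-4\right) 6} = \frac{6}{-24} = 6 \left(- \frac{1}{24}\right) = - \frac{1}{4}$)
$F{\left(E \right)} = -64 + E$ ($F{\left(E \right)} = E - 4 \cdot 4^{2} = E - 4 \cdot 16 = E - 64 = -64 + E$)
$\left(F{\left(A{\left(2 \right)} \right)} + 16\right)^{2} = \left(\left(-64 - \frac{1}{4}\right) + 16\right)^{2} = \left(- \frac{257}{4} + 16\right)^{2} = \left(- \frac{193}{4}\right)^{2} = \frac{37249}{16}$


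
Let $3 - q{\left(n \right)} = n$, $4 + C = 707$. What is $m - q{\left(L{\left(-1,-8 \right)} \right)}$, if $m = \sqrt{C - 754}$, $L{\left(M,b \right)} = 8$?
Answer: $5 + i \sqrt{51} \approx 5.0 + 7.1414 i$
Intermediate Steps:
$C = 703$ ($C = -4 + 707 = 703$)
$q{\left(n \right)} = 3 - n$
$m = i \sqrt{51}$ ($m = \sqrt{703 - 754} = \sqrt{-51} = i \sqrt{51} \approx 7.1414 i$)
$m - q{\left(L{\left(-1,-8 \right)} \right)} = i \sqrt{51} - \left(3 - 8\right) = i \sqrt{51} - -5 = i \sqrt{51} + 5 = 5 + i \sqrt{51}$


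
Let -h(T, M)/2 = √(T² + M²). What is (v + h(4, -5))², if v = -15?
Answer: 389 + 60*√41 ≈ 773.19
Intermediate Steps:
h(T, M) = -2*√(M² + T²) (h(T, M) = -2*√(T² + M²) = -2*√(M² + T²))
(v + h(4, -5))² = (-15 - 2*√((-5)² + 4²))² = (-15 - 2*√(25 + 16))² = (-15 - 2*√41)²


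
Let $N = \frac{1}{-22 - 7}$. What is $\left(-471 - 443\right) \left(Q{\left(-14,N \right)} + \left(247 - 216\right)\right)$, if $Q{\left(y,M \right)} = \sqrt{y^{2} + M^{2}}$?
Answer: $-28334 - \frac{914 \sqrt{164837}}{29} \approx -41130.0$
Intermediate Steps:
$N = - \frac{1}{29}$ ($N = \frac{1}{-29} = - \frac{1}{29} \approx -0.034483$)
$Q{\left(y,M \right)} = \sqrt{M^{2} + y^{2}}$
$\left(-471 - 443\right) \left(Q{\left(-14,N \right)} + \left(247 - 216\right)\right) = \left(-471 - 443\right) \left(\sqrt{\left(- \frac{1}{29}\right)^{2} + \left(-14\right)^{2}} + \left(247 - 216\right)\right) = - 914 \left(\sqrt{\frac{1}{841} + 196} + \left(247 - 216\right)\right) = - 914 \left(\sqrt{\frac{164837}{841}} + 31\right) = - 914 \left(\frac{\sqrt{164837}}{29} + 31\right) = - 914 \left(31 + \frac{\sqrt{164837}}{29}\right) = -28334 - \frac{914 \sqrt{164837}}{29}$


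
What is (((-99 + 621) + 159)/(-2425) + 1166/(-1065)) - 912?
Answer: -471781363/516525 ≈ -913.38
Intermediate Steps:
(((-99 + 621) + 159)/(-2425) + 1166/(-1065)) - 912 = ((522 + 159)*(-1/2425) + 1166*(-1/1065)) - 912 = (681*(-1/2425) - 1166/1065) - 912 = (-681/2425 - 1166/1065) - 912 = -710563/516525 - 912 = -471781363/516525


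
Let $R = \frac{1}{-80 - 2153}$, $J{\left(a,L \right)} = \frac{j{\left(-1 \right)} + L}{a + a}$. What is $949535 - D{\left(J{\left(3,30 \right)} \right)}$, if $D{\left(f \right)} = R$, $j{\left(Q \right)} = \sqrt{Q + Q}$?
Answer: $\frac{2120311656}{2233} \approx 9.4954 \cdot 10^{5}$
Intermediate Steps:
$j{\left(Q \right)} = \sqrt{2} \sqrt{Q}$ ($j{\left(Q \right)} = \sqrt{2 Q} = \sqrt{2} \sqrt{Q}$)
$J{\left(a,L \right)} = \frac{L + i \sqrt{2}}{2 a}$ ($J{\left(a,L \right)} = \frac{\sqrt{2} \sqrt{-1} + L}{a + a} = \frac{\sqrt{2} i + L}{2 a} = \left(i \sqrt{2} + L\right) \frac{1}{2 a} = \left(L + i \sqrt{2}\right) \frac{1}{2 a} = \frac{L + i \sqrt{2}}{2 a}$)
$R = - \frac{1}{2233}$ ($R = \frac{1}{-2233} = - \frac{1}{2233} \approx -0.00044783$)
$D{\left(f \right)} = - \frac{1}{2233}$
$949535 - D{\left(J{\left(3,30 \right)} \right)} = 949535 - - \frac{1}{2233} = 949535 + \frac{1}{2233} = \frac{2120311656}{2233}$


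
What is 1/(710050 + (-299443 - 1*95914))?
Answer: 1/314693 ≈ 3.1777e-6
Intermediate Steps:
1/(710050 + (-299443 - 1*95914)) = 1/(710050 + (-299443 - 95914)) = 1/(710050 - 395357) = 1/314693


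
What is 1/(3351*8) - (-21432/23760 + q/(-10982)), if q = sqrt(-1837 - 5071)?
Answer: 3990089/4423320 + I*sqrt(1727)/5491 ≈ 0.90206 + 0.0075682*I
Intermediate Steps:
q = 2*I*sqrt(1727) (q = sqrt(-6908) = 2*I*sqrt(1727) ≈ 83.114*I)
1/(3351*8) - (-21432/23760 + q/(-10982)) = 1/(3351*8) - (-21432/23760 + (2*I*sqrt(1727))/(-10982)) = 1/26808 - (-21432*1/23760 + (2*I*sqrt(1727))*(-1/10982)) = 1/26808 - (-893/990 - I*sqrt(1727)/5491) = 1/26808 + (893/990 + I*sqrt(1727)/5491) = 3990089/4423320 + I*sqrt(1727)/5491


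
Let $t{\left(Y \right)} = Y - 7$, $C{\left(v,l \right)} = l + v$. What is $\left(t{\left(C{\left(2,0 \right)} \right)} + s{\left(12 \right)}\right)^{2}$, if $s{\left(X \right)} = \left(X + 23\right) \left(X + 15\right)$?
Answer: $883600$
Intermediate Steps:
$t{\left(Y \right)} = -7 + Y$ ($t{\left(Y \right)} = Y - 7 = -7 + Y$)
$s{\left(X \right)} = \left(15 + X\right) \left(23 + X\right)$ ($s{\left(X \right)} = \left(23 + X\right) \left(15 + X\right) = \left(15 + X\right) \left(23 + X\right)$)
$\left(t{\left(C{\left(2,0 \right)} \right)} + s{\left(12 \right)}\right)^{2} = \left(\left(-7 + \left(0 + 2\right)\right) + \left(345 + 12^{2} + 38 \cdot 12\right)\right)^{2} = \left(\left(-7 + 2\right) + \left(345 + 144 + 456\right)\right)^{2} = \left(-5 + 945\right)^{2} = 940^{2} = 883600$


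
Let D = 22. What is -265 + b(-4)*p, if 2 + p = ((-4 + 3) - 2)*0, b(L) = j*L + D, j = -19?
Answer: -461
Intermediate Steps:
b(L) = 22 - 19*L (b(L) = -19*L + 22 = 22 - 19*L)
p = -2 (p = -2 + ((-4 + 3) - 2)*0 = -2 + (-1 - 2)*0 = -2 - 3*0 = -2 + 0 = -2)
-265 + b(-4)*p = -265 + (22 - 19*(-4))*(-2) = -265 + (22 + 76)*(-2) = -265 + 98*(-2) = -265 - 196 = -461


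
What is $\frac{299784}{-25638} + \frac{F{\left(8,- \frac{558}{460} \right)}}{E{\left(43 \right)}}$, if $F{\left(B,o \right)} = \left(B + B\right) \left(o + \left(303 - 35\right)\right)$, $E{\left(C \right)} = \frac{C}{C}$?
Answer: $\frac{2091818564}{491395} \approx 4256.9$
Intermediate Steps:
$E{\left(C \right)} = 1$
$F{\left(B,o \right)} = 2 B \left(268 + o\right)$ ($F{\left(B,o \right)} = 2 B \left(o + \left(303 - 35\right)\right) = 2 B \left(o + 268\right) = 2 B \left(268 + o\right)$)
$\frac{299784}{-25638} + \frac{F{\left(8,- \frac{558}{460} \right)}}{E{\left(43 \right)}} = \frac{299784}{-25638} + \frac{2 \cdot 8 \left(268 - \frac{558}{460}\right)}{1} = 299784 \left(- \frac{1}{25638}\right) + 2 \cdot 8 \left(268 - \frac{279}{230}\right) 1 = - \frac{49964}{4273} + 2 \cdot 8 \left(268 - \frac{279}{230}\right) 1 = - \frac{49964}{4273} + 2 \cdot 8 \cdot \frac{61361}{230} \cdot 1 = - \frac{49964}{4273} + \frac{490888}{115} \cdot 1 = - \frac{49964}{4273} + \frac{490888}{115} = \frac{2091818564}{491395}$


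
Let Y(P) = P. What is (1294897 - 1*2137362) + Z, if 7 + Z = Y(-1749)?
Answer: -844221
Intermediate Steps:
Z = -1756 (Z = -7 - 1749 = -1756)
(1294897 - 1*2137362) + Z = (1294897 - 1*2137362) - 1756 = (1294897 - 2137362) - 1756 = -842465 - 1756 = -844221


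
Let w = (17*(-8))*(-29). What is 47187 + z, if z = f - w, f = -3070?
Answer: 40173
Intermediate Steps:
w = 3944 (w = -136*(-29) = 3944)
z = -7014 (z = -3070 - 1*3944 = -3070 - 3944 = -7014)
47187 + z = 47187 - 7014 = 40173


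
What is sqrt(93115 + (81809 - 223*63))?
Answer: 15*sqrt(715) ≈ 401.09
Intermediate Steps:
sqrt(93115 + (81809 - 223*63)) = sqrt(93115 + (81809 - 14049)) = sqrt(93115 + 67760) = sqrt(160875) = 15*sqrt(715)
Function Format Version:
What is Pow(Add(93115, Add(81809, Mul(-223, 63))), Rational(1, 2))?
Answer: Mul(15, Pow(715, Rational(1, 2))) ≈ 401.09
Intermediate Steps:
Pow(Add(93115, Add(81809, Mul(-223, 63))), Rational(1, 2)) = Pow(Add(93115, Add(81809, -14049)), Rational(1, 2)) = Pow(Add(93115, 67760), Rational(1, 2)) = Pow(160875, Rational(1, 2)) = Mul(15, Pow(715, Rational(1, 2)))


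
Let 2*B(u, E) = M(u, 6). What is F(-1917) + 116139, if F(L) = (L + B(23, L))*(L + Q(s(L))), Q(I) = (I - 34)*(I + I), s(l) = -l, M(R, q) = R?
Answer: -27505679277/2 ≈ -1.3753e+10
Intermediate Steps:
B(u, E) = u/2
Q(I) = 2*I*(-34 + I) (Q(I) = (-34 + I)*(2*I) = 2*I*(-34 + I))
F(L) = (23/2 + L)*(L - 2*L*(-34 - L)) (F(L) = (L + (1/2)*23)*(L + 2*(-L)*(-34 - L)) = (L + 23/2)*(L - 2*L*(-34 - L)) = (23/2 + L)*(L - 2*L*(-34 - L)))
F(-1917) + 116139 = (1/2)*(-1917)*(1587 + 4*(-1917)**2 + 184*(-1917)) + 116139 = (1/2)*(-1917)*(1587 + 4*3674889 - 352728) + 116139 = (1/2)*(-1917)*(1587 + 14699556 - 352728) + 116139 = (1/2)*(-1917)*14348415 + 116139 = -27505911555/2 + 116139 = -27505679277/2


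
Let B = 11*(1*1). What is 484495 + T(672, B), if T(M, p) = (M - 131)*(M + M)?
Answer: 1211599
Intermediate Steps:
B = 11 (B = 11*1 = 11)
T(M, p) = 2*M*(-131 + M) (T(M, p) = (-131 + M)*(2*M) = 2*M*(-131 + M))
484495 + T(672, B) = 484495 + 2*672*(-131 + 672) = 484495 + 2*672*541 = 484495 + 727104 = 1211599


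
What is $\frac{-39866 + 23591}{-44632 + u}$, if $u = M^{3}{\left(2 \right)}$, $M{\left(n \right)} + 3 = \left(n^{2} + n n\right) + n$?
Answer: $\frac{775}{2109} \approx 0.36747$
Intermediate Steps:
$M{\left(n \right)} = -3 + n + 2 n^{2}$ ($M{\left(n \right)} = -3 + \left(\left(n^{2} + n n\right) + n\right) = -3 + \left(\left(n^{2} + n^{2}\right) + n\right) = -3 + \left(2 n^{2} + n\right) = -3 + \left(n + 2 n^{2}\right) = -3 + n + 2 n^{2}$)
$u = 343$ ($u = \left(-3 + 2 + 2 \cdot 2^{2}\right)^{3} = \left(-3 + 2 + 2 \cdot 4\right)^{3} = \left(-3 + 2 + 8\right)^{3} = 7^{3} = 343$)
$\frac{-39866 + 23591}{-44632 + u} = \frac{-39866 + 23591}{-44632 + 343} = - \frac{16275}{-44289} = \left(-16275\right) \left(- \frac{1}{44289}\right) = \frac{775}{2109}$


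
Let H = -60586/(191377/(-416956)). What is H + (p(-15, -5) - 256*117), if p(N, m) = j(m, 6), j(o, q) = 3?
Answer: 19530146443/191377 ≈ 1.0205e+5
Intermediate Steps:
p(N, m) = 3
H = 25261696216/191377 (H = -60586/(191377*(-1/416956)) = -60586/(-191377/416956) = -60586*(-416956/191377) = 25261696216/191377 ≈ 1.3200e+5)
H + (p(-15, -5) - 256*117) = 25261696216/191377 + (3 - 256*117) = 25261696216/191377 + (3 - 29952) = 25261696216/191377 - 29949 = 19530146443/191377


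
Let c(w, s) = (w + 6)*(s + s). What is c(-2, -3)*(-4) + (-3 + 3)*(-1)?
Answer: 96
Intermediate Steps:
c(w, s) = 2*s*(6 + w) (c(w, s) = (6 + w)*(2*s) = 2*s*(6 + w))
c(-2, -3)*(-4) + (-3 + 3)*(-1) = (2*(-3)*(6 - 2))*(-4) + (-3 + 3)*(-1) = (2*(-3)*4)*(-4) + 0*(-1) = -24*(-4) + 0 = 96 + 0 = 96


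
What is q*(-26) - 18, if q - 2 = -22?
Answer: 502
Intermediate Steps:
q = -20 (q = 2 - 22 = -20)
q*(-26) - 18 = -20*(-26) - 18 = 520 - 18 = 502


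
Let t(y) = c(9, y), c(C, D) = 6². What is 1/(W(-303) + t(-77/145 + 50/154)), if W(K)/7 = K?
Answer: -1/2085 ≈ -0.00047962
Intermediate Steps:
c(C, D) = 36
t(y) = 36
W(K) = 7*K
1/(W(-303) + t(-77/145 + 50/154)) = 1/(7*(-303) + 36) = 1/(-2121 + 36) = 1/(-2085) = -1/2085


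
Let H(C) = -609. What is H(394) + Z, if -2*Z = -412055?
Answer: 410837/2 ≈ 2.0542e+5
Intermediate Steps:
Z = 412055/2 (Z = -½*(-412055) = 412055/2 ≈ 2.0603e+5)
H(394) + Z = -609 + 412055/2 = 410837/2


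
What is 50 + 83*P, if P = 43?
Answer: 3619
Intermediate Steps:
50 + 83*P = 50 + 83*43 = 50 + 3569 = 3619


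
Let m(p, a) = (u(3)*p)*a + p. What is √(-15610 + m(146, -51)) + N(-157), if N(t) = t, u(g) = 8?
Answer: -157 + 2*I*√18758 ≈ -157.0 + 273.92*I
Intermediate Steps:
m(p, a) = p + 8*a*p (m(p, a) = (8*p)*a + p = 8*a*p + p = p + 8*a*p)
√(-15610 + m(146, -51)) + N(-157) = √(-15610 + 146*(1 + 8*(-51))) - 157 = √(-15610 + 146*(1 - 408)) - 157 = √(-15610 + 146*(-407)) - 157 = √(-15610 - 59422) - 157 = √(-75032) - 157 = 2*I*√18758 - 157 = -157 + 2*I*√18758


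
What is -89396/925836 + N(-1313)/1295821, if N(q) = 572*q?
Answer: -202794345053/299929432839 ≈ -0.67614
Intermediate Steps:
-89396/925836 + N(-1313)/1295821 = -89396/925836 + (572*(-1313))/1295821 = -89396*1/925836 - 751036*1/1295821 = -22349/231459 - 751036/1295821 = -202794345053/299929432839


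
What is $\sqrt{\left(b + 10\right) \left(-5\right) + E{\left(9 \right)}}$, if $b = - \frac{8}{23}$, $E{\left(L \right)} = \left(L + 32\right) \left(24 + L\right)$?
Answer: $\frac{\sqrt{690207}}{23} \approx 36.121$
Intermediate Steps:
$E{\left(L \right)} = \left(24 + L\right) \left(32 + L\right)$ ($E{\left(L \right)} = \left(32 + L\right) \left(24 + L\right) = \left(24 + L\right) \left(32 + L\right)$)
$b = - \frac{8}{23}$ ($b = \left(-8\right) \frac{1}{23} = - \frac{8}{23} \approx -0.34783$)
$\sqrt{\left(b + 10\right) \left(-5\right) + E{\left(9 \right)}} = \sqrt{\left(- \frac{8}{23} + 10\right) \left(-5\right) + \left(768 + 9^{2} + 56 \cdot 9\right)} = \sqrt{\frac{222}{23} \left(-5\right) + \left(768 + 81 + 504\right)} = \sqrt{- \frac{1110}{23} + 1353} = \sqrt{\frac{30009}{23}} = \frac{\sqrt{690207}}{23}$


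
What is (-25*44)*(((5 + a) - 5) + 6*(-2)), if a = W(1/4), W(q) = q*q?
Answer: 52525/4 ≈ 13131.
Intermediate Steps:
W(q) = q²
a = 1/16 (a = (1/4)² = (1*(¼))² = (¼)² = 1/16 ≈ 0.062500)
(-25*44)*(((5 + a) - 5) + 6*(-2)) = (-25*44)*(((5 + 1/16) - 5) + 6*(-2)) = -1100*((81/16 - 5) - 12) = -1100*(1/16 - 12) = -1100*(-191/16) = 52525/4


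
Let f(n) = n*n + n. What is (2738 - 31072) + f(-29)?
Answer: -27522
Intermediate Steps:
f(n) = n + n**2 (f(n) = n**2 + n = n + n**2)
(2738 - 31072) + f(-29) = (2738 - 31072) - 29*(1 - 29) = -28334 - 29*(-28) = -28334 + 812 = -27522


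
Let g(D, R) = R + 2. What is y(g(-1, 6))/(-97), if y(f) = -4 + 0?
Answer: 4/97 ≈ 0.041237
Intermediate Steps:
g(D, R) = 2 + R
y(f) = -4
y(g(-1, 6))/(-97) = -4/(-97) = -4*(-1/97) = 4/97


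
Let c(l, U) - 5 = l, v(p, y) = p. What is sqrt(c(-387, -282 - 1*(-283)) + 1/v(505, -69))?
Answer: I*sqrt(97419045)/505 ≈ 19.545*I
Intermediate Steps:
c(l, U) = 5 + l
sqrt(c(-387, -282 - 1*(-283)) + 1/v(505, -69)) = sqrt((5 - 387) + 1/505) = sqrt(-382 + 1/505) = sqrt(-192909/505) = I*sqrt(97419045)/505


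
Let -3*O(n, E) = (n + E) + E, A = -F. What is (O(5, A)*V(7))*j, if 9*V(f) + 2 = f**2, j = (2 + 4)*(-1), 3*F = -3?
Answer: 658/9 ≈ 73.111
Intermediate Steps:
F = -1 (F = (1/3)*(-3) = -1)
A = 1 (A = -1*(-1) = 1)
j = -6 (j = 6*(-1) = -6)
O(n, E) = -2*E/3 - n/3 (O(n, E) = -((n + E) + E)/3 = -((E + n) + E)/3 = -(n + 2*E)/3 = -2*E/3 - n/3)
V(f) = -2/9 + f**2/9
(O(5, A)*V(7))*j = ((-2/3*1 - 1/3*5)*(-2/9 + (1/9)*7**2))*(-6) = ((-2/3 - 5/3)*(-2/9 + (1/9)*49))*(-6) = -7*(-2/9 + 49/9)/3*(-6) = -7/3*47/9*(-6) = -329/27*(-6) = 658/9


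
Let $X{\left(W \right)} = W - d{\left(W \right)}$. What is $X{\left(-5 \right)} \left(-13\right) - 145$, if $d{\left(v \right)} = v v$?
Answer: $245$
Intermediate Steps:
$d{\left(v \right)} = v^{2}$
$X{\left(W \right)} = W - W^{2}$
$X{\left(-5 \right)} \left(-13\right) - 145 = - 5 \left(1 - -5\right) \left(-13\right) - 145 = - 5 \left(1 + 5\right) \left(-13\right) - 145 = \left(-5\right) 6 \left(-13\right) - 145 = \left(-30\right) \left(-13\right) - 145 = 390 - 145 = 245$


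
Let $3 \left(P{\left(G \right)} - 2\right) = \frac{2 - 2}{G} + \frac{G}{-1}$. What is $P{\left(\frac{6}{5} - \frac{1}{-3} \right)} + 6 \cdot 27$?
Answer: $\frac{7357}{45} \approx 163.49$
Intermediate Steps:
$P{\left(G \right)} = 2 - \frac{G}{3}$ ($P{\left(G \right)} = 2 + \frac{\frac{2 - 2}{G} + \frac{G}{-1}}{3} = 2 + \frac{\frac{0}{G} + G \left(-1\right)}{3} = 2 + \frac{0 - G}{3} = 2 + \frac{\left(-1\right) G}{3} = 2 - \frac{G}{3}$)
$P{\left(\frac{6}{5} - \frac{1}{-3} \right)} + 6 \cdot 27 = \left(2 - \frac{\frac{6}{5} - \frac{1}{-3}}{3}\right) + 6 \cdot 27 = \left(2 - \frac{6 \cdot \frac{1}{5} - - \frac{1}{3}}{3}\right) + 162 = \left(2 - \frac{\frac{6}{5} + \frac{1}{3}}{3}\right) + 162 = \left(2 - \frac{23}{45}\right) + 162 = \frac{67}{45} + 162 = \frac{7357}{45}$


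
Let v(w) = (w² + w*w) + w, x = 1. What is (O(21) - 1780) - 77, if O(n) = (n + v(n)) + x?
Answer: -932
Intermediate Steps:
v(w) = w + 2*w² (v(w) = (w² + w²) + w = 2*w² + w = w + 2*w²)
O(n) = 1 + n + n*(1 + 2*n) (O(n) = (n + n*(1 + 2*n)) + 1 = 1 + n + n*(1 + 2*n))
(O(21) - 1780) - 77 = ((1 + 21 + 21*(1 + 2*21)) - 1780) - 77 = ((1 + 21 + 21*(1 + 42)) - 1780) - 77 = ((1 + 21 + 21*43) - 1780) - 77 = ((1 + 21 + 903) - 1780) - 77 = (925 - 1780) - 77 = -855 - 77 = -932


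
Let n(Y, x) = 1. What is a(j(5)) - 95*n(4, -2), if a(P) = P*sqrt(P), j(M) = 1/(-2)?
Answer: -95 - I*sqrt(2)/4 ≈ -95.0 - 0.35355*I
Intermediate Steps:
j(M) = -1/2
a(P) = P**(3/2)
a(j(5)) - 95*n(4, -2) = (-1/2)**(3/2) - 95*1 = -I*sqrt(2)/4 - 95 = -95 - I*sqrt(2)/4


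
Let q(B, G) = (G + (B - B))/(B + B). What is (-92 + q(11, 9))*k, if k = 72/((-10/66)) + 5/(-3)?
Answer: 2882659/66 ≈ 43677.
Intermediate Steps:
q(B, G) = G/(2*B) (q(B, G) = (G + 0)/((2*B)) = G*(1/(2*B)) = G/(2*B))
k = -7153/15 (k = 72/((-10*1/66)) + 5*(-1/3) = 72/(-5/33) - 5/3 = 72*(-33/5) - 5/3 = -2376/5 - 5/3 = -7153/15 ≈ -476.87)
(-92 + q(11, 9))*k = (-92 + (1/2)*9/11)*(-7153/15) = (-92 + (1/2)*9*(1/11))*(-7153/15) = (-92 + 9/22)*(-7153/15) = -2015/22*(-7153/15) = 2882659/66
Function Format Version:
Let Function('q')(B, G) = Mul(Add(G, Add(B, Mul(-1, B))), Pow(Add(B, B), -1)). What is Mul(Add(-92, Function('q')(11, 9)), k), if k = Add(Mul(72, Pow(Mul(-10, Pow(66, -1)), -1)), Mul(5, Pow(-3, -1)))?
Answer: Rational(2882659, 66) ≈ 43677.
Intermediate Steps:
Function('q')(B, G) = Mul(Rational(1, 2), G, Pow(B, -1)) (Function('q')(B, G) = Mul(Add(G, 0), Pow(Mul(2, B), -1)) = Mul(G, Mul(Rational(1, 2), Pow(B, -1))) = Mul(Rational(1, 2), G, Pow(B, -1)))
k = Rational(-7153, 15) (k = Add(Mul(72, Pow(Mul(-10, Rational(1, 66)), -1)), Mul(5, Rational(-1, 3))) = Add(Mul(72, Pow(Rational(-5, 33), -1)), Rational(-5, 3)) = Add(Mul(72, Rational(-33, 5)), Rational(-5, 3)) = Add(Rational(-2376, 5), Rational(-5, 3)) = Rational(-7153, 15) ≈ -476.87)
Mul(Add(-92, Function('q')(11, 9)), k) = Mul(Add(-92, Mul(Rational(1, 2), 9, Pow(11, -1))), Rational(-7153, 15)) = Mul(Add(-92, Mul(Rational(1, 2), 9, Rational(1, 11))), Rational(-7153, 15)) = Mul(Add(-92, Rational(9, 22)), Rational(-7153, 15)) = Mul(Rational(-2015, 22), Rational(-7153, 15)) = Rational(2882659, 66)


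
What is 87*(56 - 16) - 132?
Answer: 3348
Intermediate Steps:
87*(56 - 16) - 132 = 87*40 - 132 = 3480 - 132 = 3348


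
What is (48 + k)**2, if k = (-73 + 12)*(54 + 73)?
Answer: 59274601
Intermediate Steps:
k = -7747 (k = -61*127 = -7747)
(48 + k)**2 = (48 - 7747)**2 = (-7699)**2 = 59274601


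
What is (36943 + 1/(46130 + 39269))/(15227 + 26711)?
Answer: 1577447629/1790731631 ≈ 0.88090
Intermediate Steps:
(36943 + 1/(46130 + 39269))/(15227 + 26711) = (36943 + 1/85399)/41938 = (36943 + 1/85399)*(1/41938) = (3154895258/85399)*(1/41938) = 1577447629/1790731631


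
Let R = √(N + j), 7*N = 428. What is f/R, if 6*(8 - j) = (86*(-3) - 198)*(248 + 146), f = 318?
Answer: 3*√367661/991 ≈ 1.8356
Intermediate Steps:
j = 29952 (j = 8 - (86*(-3) - 198)*(248 + 146)/6 = 8 - (-258 - 198)*394/6 = 8 - (-76)*394 = 8 - ⅙*(-179664) = 8 + 29944 = 29952)
N = 428/7 (N = (⅐)*428 = 428/7 ≈ 61.143)
R = 2*√367661/7 (R = √(428/7 + 29952) = √(210092/7) = 2*√367661/7 ≈ 173.24)
f/R = 318/((2*√367661/7)) = 318*(√367661/105046) = 3*√367661/991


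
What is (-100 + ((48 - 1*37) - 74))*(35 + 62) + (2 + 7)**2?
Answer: -15730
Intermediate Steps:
(-100 + ((48 - 1*37) - 74))*(35 + 62) + (2 + 7)**2 = (-100 + ((48 - 37) - 74))*97 + 9**2 = (-100 + (11 - 74))*97 + 81 = (-100 - 63)*97 + 81 = -163*97 + 81 = -15811 + 81 = -15730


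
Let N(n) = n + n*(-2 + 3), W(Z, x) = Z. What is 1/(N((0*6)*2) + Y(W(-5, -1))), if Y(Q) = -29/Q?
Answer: 5/29 ≈ 0.17241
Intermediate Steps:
N(n) = 2*n (N(n) = n + n*1 = n + n = 2*n)
1/(N((0*6)*2) + Y(W(-5, -1))) = 1/(2*((0*6)*2) - 29/(-5)) = 1/(2*(0*2) - 29*(-⅕)) = 1/(2*0 + 29/5) = 1/(0 + 29/5) = 1/(29/5) = 5/29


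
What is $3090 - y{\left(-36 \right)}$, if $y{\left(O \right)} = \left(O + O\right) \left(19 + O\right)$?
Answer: $1866$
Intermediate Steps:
$y{\left(O \right)} = 2 O \left(19 + O\right)$
$3090 - y{\left(-36 \right)} = 3090 - 2 \left(-36\right) \left(19 - 36\right) = 3090 - 2 \left(-36\right) \left(-17\right) = 3090 - 1224 = 1866$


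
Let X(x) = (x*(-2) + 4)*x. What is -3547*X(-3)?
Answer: 106410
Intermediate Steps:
X(x) = x*(4 - 2*x) (X(x) = (-2*x + 4)*x = (4 - 2*x)*x = x*(4 - 2*x))
-3547*X(-3) = -7094*(-3)*(2 - 1*(-3)) = -7094*(-3)*(2 + 3) = -7094*(-3)*5 = -3547*(-30) = 106410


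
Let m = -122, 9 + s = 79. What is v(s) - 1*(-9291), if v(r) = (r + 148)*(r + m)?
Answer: -2045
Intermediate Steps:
s = 70 (s = -9 + 79 = 70)
v(r) = (-122 + r)*(148 + r) (v(r) = (r + 148)*(r - 122) = (148 + r)*(-122 + r) = (-122 + r)*(148 + r))
v(s) - 1*(-9291) = (-18056 + 70² + 26*70) - 1*(-9291) = (-18056 + 4900 + 1820) + 9291 = -11336 + 9291 = -2045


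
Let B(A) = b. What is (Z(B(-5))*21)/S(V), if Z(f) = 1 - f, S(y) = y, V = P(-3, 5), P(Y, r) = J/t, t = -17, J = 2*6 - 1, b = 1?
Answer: 0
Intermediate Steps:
B(A) = 1
J = 11 (J = 12 - 1 = 11)
P(Y, r) = -11/17 (P(Y, r) = 11/(-17) = 11*(-1/17) = -11/17)
V = -11/17 ≈ -0.64706
(Z(B(-5))*21)/S(V) = ((1 - 1*1)*21)/(-11/17) = ((1 - 1)*21)*(-17/11) = (0*21)*(-17/11) = 0*(-17/11) = 0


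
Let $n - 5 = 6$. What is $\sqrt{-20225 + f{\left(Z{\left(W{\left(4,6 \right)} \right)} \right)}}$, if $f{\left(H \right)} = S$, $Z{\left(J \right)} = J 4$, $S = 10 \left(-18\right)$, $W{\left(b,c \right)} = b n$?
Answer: $i \sqrt{20405} \approx 142.85 i$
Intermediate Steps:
$n = 11$ ($n = 5 + 6 = 11$)
$W{\left(b,c \right)} = 11 b$ ($W{\left(b,c \right)} = b 11 = 11 b$)
$S = -180$
$Z{\left(J \right)} = 4 J$
$f{\left(H \right)} = -180$
$\sqrt{-20225 + f{\left(Z{\left(W{\left(4,6 \right)} \right)} \right)}} = \sqrt{-20225 - 180} = \sqrt{-20405} = i \sqrt{20405}$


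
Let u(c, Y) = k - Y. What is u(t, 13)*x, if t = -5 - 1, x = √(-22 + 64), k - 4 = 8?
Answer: -√42 ≈ -6.4807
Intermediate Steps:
k = 12 (k = 4 + 8 = 12)
x = √42 ≈ 6.4807
t = -6
u(c, Y) = 12 - Y
u(t, 13)*x = (12 - 1*13)*√42 = (12 - 13)*√42 = -√42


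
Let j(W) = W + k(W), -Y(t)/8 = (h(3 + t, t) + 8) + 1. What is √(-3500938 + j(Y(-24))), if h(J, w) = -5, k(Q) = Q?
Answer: I*√3501002 ≈ 1871.1*I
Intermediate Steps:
Y(t) = -32 (Y(t) = -8*((-5 + 8) + 1) = -8*(3 + 1) = -8*4 = -32)
j(W) = 2*W (j(W) = W + W = 2*W)
√(-3500938 + j(Y(-24))) = √(-3500938 + 2*(-32)) = √(-3500938 - 64) = √(-3501002) = I*√3501002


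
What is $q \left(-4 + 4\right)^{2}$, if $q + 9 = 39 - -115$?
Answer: $0$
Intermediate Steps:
$q = 145$ ($q = -9 + \left(39 - -115\right) = -9 + \left(39 + 115\right) = -9 + 154 = 145$)
$q \left(-4 + 4\right)^{2} = 145 \left(-4 + 4\right)^{2} = 145 \cdot 0^{2} = 145 \cdot 0 = 0$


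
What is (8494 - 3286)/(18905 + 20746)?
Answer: 1736/13217 ≈ 0.13135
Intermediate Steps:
(8494 - 3286)/(18905 + 20746) = 5208/39651 = 5208*(1/39651) = 1736/13217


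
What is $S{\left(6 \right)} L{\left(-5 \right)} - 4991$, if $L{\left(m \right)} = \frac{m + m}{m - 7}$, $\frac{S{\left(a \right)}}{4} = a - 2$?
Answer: $- \frac{14933}{3} \approx -4977.7$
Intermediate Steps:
$S{\left(a \right)} = -8 + 4 a$ ($S{\left(a \right)} = 4 \left(a - 2\right) = 4 \left(-2 + a\right) = -8 + 4 a$)
$L{\left(m \right)} = \frac{2 m}{-7 + m}$
$S{\left(6 \right)} L{\left(-5 \right)} - 4991 = \left(-8 + 4 \cdot 6\right) 2 \left(-5\right) \frac{1}{-7 - 5} - 4991 = \left(-8 + 24\right) 2 \left(-5\right) \frac{1}{-12} - 4991 = 16 \cdot 2 \left(-5\right) \left(- \frac{1}{12}\right) - 4991 = 16 \cdot \frac{5}{6} - 4991 = \frac{40}{3} - 4991 = - \frac{14933}{3}$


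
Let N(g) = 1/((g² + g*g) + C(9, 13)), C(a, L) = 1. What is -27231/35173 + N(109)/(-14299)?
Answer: -9252743562820/11951332969701 ≈ -0.77420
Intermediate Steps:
N(g) = 1/(1 + 2*g²) (N(g) = 1/((g² + g*g) + 1) = 1/((g² + g²) + 1) = 1/(2*g² + 1) = 1/(1 + 2*g²))
-27231/35173 + N(109)/(-14299) = -27231/35173 + 1/((1 + 2*109²)*(-14299)) = -27231*1/35173 - 1/14299/(1 + 2*11881) = -27231/35173 - 1/14299/(1 + 23762) = -27231/35173 - 1/14299/23763 = -27231/35173 + (1/23763)*(-1/14299) = -27231/35173 - 1/339787137 = -9252743562820/11951332969701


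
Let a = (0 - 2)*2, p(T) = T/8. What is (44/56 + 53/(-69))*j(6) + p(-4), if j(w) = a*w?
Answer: -297/322 ≈ -0.92236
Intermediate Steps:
p(T) = T/8 (p(T) = T*(⅛) = T/8)
a = -4 (a = -2*2 = -4)
j(w) = -4*w
(44/56 + 53/(-69))*j(6) + p(-4) = (44/56 + 53/(-69))*(-4*6) + (⅛)*(-4) = (44*(1/56) + 53*(-1/69))*(-24) - ½ = (11/14 - 53/69)*(-24) - ½ = (17/966)*(-24) - ½ = -68/161 - ½ = -297/322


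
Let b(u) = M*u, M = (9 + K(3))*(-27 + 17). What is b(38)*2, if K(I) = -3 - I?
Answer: -2280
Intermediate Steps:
M = -30 (M = (9 + (-3 - 1*3))*(-27 + 17) = (9 + (-3 - 3))*(-10) = (9 - 6)*(-10) = 3*(-10) = -30)
b(u) = -30*u
b(38)*2 = -30*38*2 = -1140*2 = -2280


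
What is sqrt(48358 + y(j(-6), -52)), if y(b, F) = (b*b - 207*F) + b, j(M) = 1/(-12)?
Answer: sqrt(8513557)/12 ≈ 243.15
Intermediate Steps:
j(M) = -1/12
y(b, F) = b + b**2 - 207*F (y(b, F) = (b**2 - 207*F) + b = b + b**2 - 207*F)
sqrt(48358 + y(j(-6), -52)) = sqrt(48358 + (-1/12 + (-1/12)**2 - 207*(-52))) = sqrt(48358 + (-1/12 + 1/144 + 10764)) = sqrt(48358 + 1550005/144) = sqrt(8513557/144) = sqrt(8513557)/12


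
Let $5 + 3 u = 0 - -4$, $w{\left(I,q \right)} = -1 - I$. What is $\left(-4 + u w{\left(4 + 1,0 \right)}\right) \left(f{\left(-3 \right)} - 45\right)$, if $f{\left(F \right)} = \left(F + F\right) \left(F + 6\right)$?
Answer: $126$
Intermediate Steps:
$f{\left(F \right)} = 2 F \left(6 + F\right)$
$u = - \frac{1}{3}$ ($u = - \frac{5}{3} + \frac{0 - -4}{3} = - \frac{5}{3} + \frac{0 + 4}{3} = - \frac{5}{3} + \frac{1}{3} \cdot 4 = - \frac{5}{3} + \frac{4}{3} = - \frac{1}{3} \approx -0.33333$)
$\left(-4 + u w{\left(4 + 1,0 \right)}\right) \left(f{\left(-3 \right)} - 45\right) = \left(-4 - \frac{-1 - \left(4 + 1\right)}{3}\right) \left(2 \left(-3\right) \left(6 - 3\right) - 45\right) = \left(-4 - \frac{-1 - 5}{3}\right) \left(2 \left(-3\right) 3 - 45\right) = \left(-4 - \frac{-1 - 5}{3}\right) \left(-18 - 45\right) = \left(-4 - -2\right) \left(-63\right) = \left(-4 + 2\right) \left(-63\right) = \left(-2\right) \left(-63\right) = 126$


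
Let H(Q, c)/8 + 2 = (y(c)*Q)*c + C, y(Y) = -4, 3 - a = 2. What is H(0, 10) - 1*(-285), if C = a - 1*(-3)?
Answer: 301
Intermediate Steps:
a = 1 (a = 3 - 1*2 = 3 - 2 = 1)
C = 4 (C = 1 - 1*(-3) = 1 + 3 = 4)
H(Q, c) = 16 - 32*Q*c (H(Q, c) = -16 + 8*((-4*Q)*c + 4) = -16 + 8*(-4*Q*c + 4) = -16 + 8*(4 - 4*Q*c) = -16 + (32 - 32*Q*c) = 16 - 32*Q*c)
H(0, 10) - 1*(-285) = (16 - 32*0*10) - 1*(-285) = (16 + 0) + 285 = 16 + 285 = 301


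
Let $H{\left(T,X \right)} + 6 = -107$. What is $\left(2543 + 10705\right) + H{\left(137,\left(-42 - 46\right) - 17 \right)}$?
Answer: $13135$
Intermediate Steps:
$H{\left(T,X \right)} = -113$ ($H{\left(T,X \right)} = -6 - 107 = -113$)
$\left(2543 + 10705\right) + H{\left(137,\left(-42 - 46\right) - 17 \right)} = \left(2543 + 10705\right) - 113 = 13248 - 113 = 13135$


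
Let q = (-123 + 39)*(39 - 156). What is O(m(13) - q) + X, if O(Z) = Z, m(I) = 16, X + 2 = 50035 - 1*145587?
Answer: -105366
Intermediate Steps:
X = -95554 (X = -2 + (50035 - 1*145587) = -2 + (50035 - 145587) = -2 - 95552 = -95554)
q = 9828 (q = -84*(-117) = 9828)
O(m(13) - q) + X = (16 - 1*9828) - 95554 = (16 - 9828) - 95554 = -9812 - 95554 = -105366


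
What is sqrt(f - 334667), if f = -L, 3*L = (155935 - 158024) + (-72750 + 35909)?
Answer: I*sqrt(2895213)/3 ≈ 567.18*I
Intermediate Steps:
L = -38930/3 (L = ((155935 - 158024) + (-72750 + 35909))/3 = (-2089 - 36841)/3 = (1/3)*(-38930) = -38930/3 ≈ -12977.)
f = 38930/3 (f = -1*(-38930/3) = 38930/3 ≈ 12977.)
sqrt(f - 334667) = sqrt(38930/3 - 334667) = sqrt(-965071/3) = I*sqrt(2895213)/3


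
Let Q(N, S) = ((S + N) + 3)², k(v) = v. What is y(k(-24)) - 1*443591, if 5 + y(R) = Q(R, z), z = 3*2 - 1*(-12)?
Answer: -443587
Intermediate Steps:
z = 18 (z = 6 + 12 = 18)
Q(N, S) = (3 + N + S)² (Q(N, S) = ((N + S) + 3)² = (3 + N + S)²)
y(R) = -5 + (21 + R)² (y(R) = -5 + (3 + R + 18)² = -5 + (21 + R)²)
y(k(-24)) - 1*443591 = (-5 + (21 - 24)²) - 1*443591 = (-5 + (-3)²) - 443591 = (-5 + 9) - 443591 = 4 - 443591 = -443587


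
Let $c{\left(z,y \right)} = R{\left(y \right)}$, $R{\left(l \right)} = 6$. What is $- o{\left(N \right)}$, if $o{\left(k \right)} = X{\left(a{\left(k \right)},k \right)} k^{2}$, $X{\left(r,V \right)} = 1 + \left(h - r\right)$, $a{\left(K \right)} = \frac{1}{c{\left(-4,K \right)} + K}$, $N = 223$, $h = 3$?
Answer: $- \frac{45502035}{229} \approx -1.987 \cdot 10^{5}$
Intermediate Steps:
$c{\left(z,y \right)} = 6$
$a{\left(K \right)} = \frac{1}{6 + K}$
$X{\left(r,V \right)} = 4 - r$ ($X{\left(r,V \right)} = 1 - \left(-3 + r\right) = 4 - r$)
$o{\left(k \right)} = k^{2} \left(4 - \frac{1}{6 + k}\right)$ ($o{\left(k \right)} = \left(4 - \frac{1}{6 + k}\right) k^{2} = k^{2} \left(4 - \frac{1}{6 + k}\right)$)
$- o{\left(N \right)} = - \frac{223^{2} \left(23 + 4 \cdot 223\right)}{6 + 223} = - \frac{49729 \left(23 + 892\right)}{229} = - \frac{49729 \cdot 915}{229} = \left(-1\right) \frac{45502035}{229} = - \frac{45502035}{229}$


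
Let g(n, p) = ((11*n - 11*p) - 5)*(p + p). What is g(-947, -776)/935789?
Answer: 2927072/935789 ≈ 3.1279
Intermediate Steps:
g(n, p) = 2*p*(-5 - 11*p + 11*n) (g(n, p) = ((-11*p + 11*n) - 5)*(2*p) = (-5 - 11*p + 11*n)*(2*p) = 2*p*(-5 - 11*p + 11*n))
g(-947, -776)/935789 = (2*(-776)*(-5 - 11*(-776) + 11*(-947)))/935789 = (2*(-776)*(-5 + 8536 - 10417))*(1/935789) = (2*(-776)*(-1886))*(1/935789) = 2927072*(1/935789) = 2927072/935789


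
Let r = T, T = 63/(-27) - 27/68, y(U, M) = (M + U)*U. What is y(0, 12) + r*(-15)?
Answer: 2785/68 ≈ 40.956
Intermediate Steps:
y(U, M) = U*(M + U)
T = -557/204 (T = 63*(-1/27) - 27*1/68 = -7/3 - 27/68 = -557/204 ≈ -2.7304)
r = -557/204 ≈ -2.7304
y(0, 12) + r*(-15) = 0*(12 + 0) - 557/204*(-15) = 0*12 + 2785/68 = 0 + 2785/68 = 2785/68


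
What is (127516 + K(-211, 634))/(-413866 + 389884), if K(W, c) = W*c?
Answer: 149/571 ≈ 0.26095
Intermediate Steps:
(127516 + K(-211, 634))/(-413866 + 389884) = (127516 - 211*634)/(-413866 + 389884) = (127516 - 133774)/(-23982) = -6258*(-1/23982) = 149/571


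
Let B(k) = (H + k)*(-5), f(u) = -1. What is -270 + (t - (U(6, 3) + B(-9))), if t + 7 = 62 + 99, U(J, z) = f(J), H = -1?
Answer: -165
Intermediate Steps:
U(J, z) = -1
B(k) = 5 - 5*k (B(k) = (-1 + k)*(-5) = 5 - 5*k)
t = 154 (t = -7 + (62 + 99) = -7 + 161 = 154)
-270 + (t - (U(6, 3) + B(-9))) = -270 + (154 - (-1 + (5 - 5*(-9)))) = -270 + (154 - (-1 + (5 + 45))) = -270 + (154 - (-1 + 50)) = -270 + (154 - 1*49) = -270 + (154 - 49) = -270 + 105 = -165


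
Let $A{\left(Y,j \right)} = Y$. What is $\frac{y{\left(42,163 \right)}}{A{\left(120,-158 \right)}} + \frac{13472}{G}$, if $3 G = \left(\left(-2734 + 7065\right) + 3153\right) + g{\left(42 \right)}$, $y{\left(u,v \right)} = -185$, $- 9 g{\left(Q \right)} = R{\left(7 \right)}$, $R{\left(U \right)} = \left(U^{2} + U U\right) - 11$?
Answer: $\frac{2080301}{538152} \approx 3.8656$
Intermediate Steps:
$R{\left(U \right)} = -11 + 2 U^{2}$ ($R{\left(U \right)} = \left(U^{2} + U^{2}\right) - 11 = 2 U^{2} - 11 = -11 + 2 U^{2}$)
$g{\left(Q \right)} = - \frac{29}{3}$ ($g{\left(Q \right)} = - \frac{-11 + 2 \cdot 7^{2}}{9} = - \frac{-11 + 2 \cdot 49}{9} = - \frac{-11 + 98}{9} = \left(- \frac{1}{9}\right) 87 = - \frac{29}{3}$)
$G = \frac{22423}{9}$ ($G = \frac{\left(\left(-2734 + 7065\right) + 3153\right) - \frac{29}{3}}{3} = \frac{\left(4331 + 3153\right) - \frac{29}{3}}{3} = \frac{7484 - \frac{29}{3}}{3} = \frac{1}{3} \cdot \frac{22423}{3} = \frac{22423}{9} \approx 2491.4$)
$\frac{y{\left(42,163 \right)}}{A{\left(120,-158 \right)}} + \frac{13472}{G} = - \frac{185}{120} + \frac{13472}{\frac{22423}{9}} = \left(-185\right) \frac{1}{120} + 13472 \cdot \frac{9}{22423} = - \frac{37}{24} + \frac{121248}{22423} = \frac{2080301}{538152}$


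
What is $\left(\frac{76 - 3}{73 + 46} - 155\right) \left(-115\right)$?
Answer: $\frac{2112780}{119} \approx 17754.0$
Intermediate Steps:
$\left(\frac{76 - 3}{73 + 46} - 155\right) \left(-115\right) = \left(\frac{73}{119} - 155\right) \left(-115\right) = \left(- \frac{18372}{119}\right) \left(-115\right) = \frac{2112780}{119}$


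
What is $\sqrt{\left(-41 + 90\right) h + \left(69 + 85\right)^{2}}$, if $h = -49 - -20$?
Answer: $7 \sqrt{455} \approx 149.32$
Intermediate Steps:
$h = -29$ ($h = -49 + 20 = -29$)
$\sqrt{\left(-41 + 90\right) h + \left(69 + 85\right)^{2}} = \sqrt{\left(-41 + 90\right) \left(-29\right) + \left(69 + 85\right)^{2}} = \sqrt{49 \left(-29\right) + 154^{2}} = \sqrt{-1421 + 23716} = \sqrt{22295} = 7 \sqrt{455}$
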